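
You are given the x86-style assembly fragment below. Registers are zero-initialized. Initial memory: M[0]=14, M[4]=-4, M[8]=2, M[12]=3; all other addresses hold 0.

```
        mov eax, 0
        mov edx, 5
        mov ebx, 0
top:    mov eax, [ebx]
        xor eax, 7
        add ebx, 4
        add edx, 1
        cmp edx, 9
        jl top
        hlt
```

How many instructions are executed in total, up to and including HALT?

28

mov eax, 0 → eax=0
mov edx, 5 → edx=5
mov ebx, 0 → ebx=0
mov eax, [ebx] → eax=M[0]=14
xor eax, 7 → eax=14^7=9
add ebx, 4 → ebx=0+4=4
add edx, 1 → edx=5+1=6
cmp edx, 9  (cmp 6,9)
jl top: taken
mov eax, [ebx] → eax=M[4]=-4
xor eax, 7 → eax=(-4)^7=-5
add ebx, 4 → ebx=4+4=8
add edx, 1 → edx=6+1=7
cmp edx, 9  (cmp 7,9)
jl top: taken
mov eax, [ebx] → eax=M[8]=2
xor eax, 7 → eax=2^7=5
add ebx, 4 → ebx=8+4=12
add edx, 1 → edx=7+1=8
cmp edx, 9  (cmp 8,9)
jl top: taken
mov eax, [ebx] → eax=M[12]=3
xor eax, 7 → eax=3^7=4
add ebx, 4 → ebx=12+4=16
add edx, 1 → edx=8+1=9
cmp edx, 9  (cmp 9,9)
jl top: not taken
halt.
Total executed instructions: 28.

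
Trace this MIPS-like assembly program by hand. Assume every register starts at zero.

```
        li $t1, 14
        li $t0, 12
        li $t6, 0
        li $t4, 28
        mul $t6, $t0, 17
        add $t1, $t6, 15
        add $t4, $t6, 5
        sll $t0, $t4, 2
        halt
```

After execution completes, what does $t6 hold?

$t1=14
$t0=12
$t6=0
$t4=28
$t6=12*17=204
$t1=204+15=219
$t4=204+5=209
$t0=209<<2=836
halt.

204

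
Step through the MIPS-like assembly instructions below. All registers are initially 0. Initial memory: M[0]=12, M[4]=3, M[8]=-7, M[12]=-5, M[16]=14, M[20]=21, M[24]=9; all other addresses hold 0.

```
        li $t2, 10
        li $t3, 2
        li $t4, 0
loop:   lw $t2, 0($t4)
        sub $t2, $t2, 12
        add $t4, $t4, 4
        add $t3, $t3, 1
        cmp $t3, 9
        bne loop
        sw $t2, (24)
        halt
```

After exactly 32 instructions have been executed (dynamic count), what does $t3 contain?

7

after li $t2, 10: $t2=10
after li $t3, 2: $t3=2
after li $t4, 0: $t4=0
after lw $t2, 0($t4): $t2=M[0]=12
after sub $t2, $t2, 12: $t2=12-12=0
after add $t4, $t4, 4: $t4=0+4=4
after add $t3, $t3, 1: $t3=2+1=3
cmp $t3, 9  (cmp 3,9)
bne loop: taken
after lw $t2, 0($t4): $t2=M[4]=3
after sub $t2, $t2, 12: $t2=3-12=-9
after add $t4, $t4, 4: $t4=4+4=8
after add $t3, $t3, 1: $t3=3+1=4
cmp $t3, 9  (cmp 4,9)
bne loop: taken
after lw $t2, 0($t4): $t2=M[8]=-7
after sub $t2, $t2, 12: $t2=(-7)-12=-19
after add $t4, $t4, 4: $t4=8+4=12
after add $t3, $t3, 1: $t3=4+1=5
cmp $t3, 9  (cmp 5,9)
bne loop: taken
after lw $t2, 0($t4): $t2=M[12]=-5
after sub $t2, $t2, 12: $t2=(-5)-12=-17
after add $t4, $t4, 4: $t4=12+4=16
after add $t3, $t3, 1: $t3=5+1=6
cmp $t3, 9  (cmp 6,9)
bne loop: taken
after lw $t2, 0($t4): $t2=M[16]=14
after sub $t2, $t2, 12: $t2=14-12=2
after add $t4, $t4, 4: $t4=16+4=20
after add $t3, $t3, 1: $t3=6+1=7
cmp $t3, 9  (cmp 7,9)
After step 32: $t3 = 7.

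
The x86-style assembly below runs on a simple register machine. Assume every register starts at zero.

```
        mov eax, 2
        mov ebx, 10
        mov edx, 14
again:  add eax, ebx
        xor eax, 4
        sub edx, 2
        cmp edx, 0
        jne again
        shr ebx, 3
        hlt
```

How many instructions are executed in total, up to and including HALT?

after mov eax, 2: eax=2
after mov ebx, 10: ebx=10
after mov edx, 14: edx=14
after add eax, ebx: eax=2+10=12
after xor eax, 4: eax=12^4=8
after sub edx, 2: edx=14-2=12
cmp edx, 0  (cmp 12,0)
jne again: taken
after add eax, ebx: eax=8+10=18
after xor eax, 4: eax=18^4=22
after sub edx, 2: edx=12-2=10
cmp edx, 0  (cmp 10,0)
jne again: taken
after add eax, ebx: eax=22+10=32
after xor eax, 4: eax=32^4=36
after sub edx, 2: edx=10-2=8
cmp edx, 0  (cmp 8,0)
jne again: taken
after add eax, ebx: eax=36+10=46
after xor eax, 4: eax=46^4=42
after sub edx, 2: edx=8-2=6
cmp edx, 0  (cmp 6,0)
jne again: taken
after add eax, ebx: eax=42+10=52
after xor eax, 4: eax=52^4=48
after sub edx, 2: edx=6-2=4
cmp edx, 0  (cmp 4,0)
jne again: taken
after add eax, ebx: eax=48+10=58
after xor eax, 4: eax=58^4=62
after sub edx, 2: edx=4-2=2
cmp edx, 0  (cmp 2,0)
jne again: taken
after add eax, ebx: eax=62+10=72
after xor eax, 4: eax=72^4=76
after sub edx, 2: edx=2-2=0
cmp edx, 0  (cmp 0,0)
jne again: not taken
after shr ebx, 3: ebx=10>>3=1
halt.
Total executed instructions: 40.

40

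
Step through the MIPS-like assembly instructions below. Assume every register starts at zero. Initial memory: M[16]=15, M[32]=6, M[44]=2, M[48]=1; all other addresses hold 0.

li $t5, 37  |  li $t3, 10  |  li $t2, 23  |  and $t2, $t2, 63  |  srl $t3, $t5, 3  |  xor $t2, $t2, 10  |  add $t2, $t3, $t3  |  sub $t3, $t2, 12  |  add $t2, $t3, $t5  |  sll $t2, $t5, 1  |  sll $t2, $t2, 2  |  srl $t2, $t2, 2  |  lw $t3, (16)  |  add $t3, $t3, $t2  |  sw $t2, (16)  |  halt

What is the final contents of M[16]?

74

$t5=37
$t3=10
$t2=23
$t2=23&63=23
$t3=37>>3=4
$t2=23^10=29
$t2=4+4=8
$t3=8-12=-4
$t2=(-4)+37=33
$t2=37<<1=74
$t2=74<<2=296
$t2=296>>2=74
$t3=M[16]=15
$t3=15+74=89
sw $t2, (16) → M[16]=74
halt.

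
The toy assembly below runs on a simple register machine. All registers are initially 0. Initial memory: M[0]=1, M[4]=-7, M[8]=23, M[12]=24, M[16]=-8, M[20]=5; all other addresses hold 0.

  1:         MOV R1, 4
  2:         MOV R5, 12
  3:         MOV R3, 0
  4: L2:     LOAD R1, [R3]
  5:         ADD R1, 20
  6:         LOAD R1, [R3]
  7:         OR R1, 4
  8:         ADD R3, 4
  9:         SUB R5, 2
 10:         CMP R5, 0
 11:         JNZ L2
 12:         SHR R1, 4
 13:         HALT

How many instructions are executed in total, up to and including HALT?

R1=4
R5=12
R3=0
R1=M[0]=1
R1=1+20=21
R1=M[0]=1
R1=1|4=5
R3=0+4=4
R5=12-2=10
CMP R5, 0  (cmp 10,0)
JNZ L2: taken
R1=M[4]=-7
R1=(-7)+20=13
R1=M[4]=-7
R1=(-7)|4=-3
R3=4+4=8
R5=10-2=8
CMP R5, 0  (cmp 8,0)
JNZ L2: taken
R1=M[8]=23
R1=23+20=43
R1=M[8]=23
R1=23|4=23
R3=8+4=12
R5=8-2=6
CMP R5, 0  (cmp 6,0)
JNZ L2: taken
R1=M[12]=24
R1=24+20=44
R1=M[12]=24
R1=24|4=28
R3=12+4=16
R5=6-2=4
CMP R5, 0  (cmp 4,0)
JNZ L2: taken
R1=M[16]=-8
R1=(-8)+20=12
R1=M[16]=-8
R1=(-8)|4=-4
R3=16+4=20
R5=4-2=2
CMP R5, 0  (cmp 2,0)
JNZ L2: taken
R1=M[20]=5
R1=5+20=25
R1=M[20]=5
R1=5|4=5
R3=20+4=24
R5=2-2=0
CMP R5, 0  (cmp 0,0)
JNZ L2: not taken
R1=5>>4=0
halt.
Total executed instructions: 53.

53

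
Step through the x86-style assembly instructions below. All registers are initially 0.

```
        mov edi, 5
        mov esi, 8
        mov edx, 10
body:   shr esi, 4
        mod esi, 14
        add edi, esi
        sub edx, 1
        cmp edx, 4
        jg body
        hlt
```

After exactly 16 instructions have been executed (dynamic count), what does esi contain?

0

edi=5
esi=8
edx=10
esi=8>>4=0
esi=0%14=0
edi=5+0=5
edx=10-1=9
cmp edx, 4  (cmp 9,4)
jg body: taken
esi=0>>4=0
esi=0%14=0
edi=5+0=5
edx=9-1=8
cmp edx, 4  (cmp 8,4)
jg body: taken
esi=0>>4=0
After step 16: esi = 0.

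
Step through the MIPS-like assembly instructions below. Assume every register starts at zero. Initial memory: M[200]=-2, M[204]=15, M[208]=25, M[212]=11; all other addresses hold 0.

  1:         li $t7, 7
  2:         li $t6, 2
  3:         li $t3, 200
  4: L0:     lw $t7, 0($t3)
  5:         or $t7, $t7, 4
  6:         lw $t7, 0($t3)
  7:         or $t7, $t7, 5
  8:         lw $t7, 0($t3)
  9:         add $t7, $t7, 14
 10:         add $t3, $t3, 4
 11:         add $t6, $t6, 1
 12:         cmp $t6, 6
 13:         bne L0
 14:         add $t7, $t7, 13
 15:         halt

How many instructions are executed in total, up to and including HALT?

li $t7, 7 → $t7=7
li $t6, 2 → $t6=2
li $t3, 200 → $t3=200
lw $t7, 0($t3) → $t7=M[200]=-2
or $t7, $t7, 4 → $t7=(-2)|4=-2
lw $t7, 0($t3) → $t7=M[200]=-2
or $t7, $t7, 5 → $t7=(-2)|5=-1
lw $t7, 0($t3) → $t7=M[200]=-2
add $t7, $t7, 14 → $t7=(-2)+14=12
add $t3, $t3, 4 → $t3=200+4=204
add $t6, $t6, 1 → $t6=2+1=3
cmp $t6, 6  (cmp 3,6)
bne L0: taken
lw $t7, 0($t3) → $t7=M[204]=15
or $t7, $t7, 4 → $t7=15|4=15
lw $t7, 0($t3) → $t7=M[204]=15
or $t7, $t7, 5 → $t7=15|5=15
lw $t7, 0($t3) → $t7=M[204]=15
add $t7, $t7, 14 → $t7=15+14=29
add $t3, $t3, 4 → $t3=204+4=208
add $t6, $t6, 1 → $t6=3+1=4
cmp $t6, 6  (cmp 4,6)
bne L0: taken
lw $t7, 0($t3) → $t7=M[208]=25
or $t7, $t7, 4 → $t7=25|4=29
lw $t7, 0($t3) → $t7=M[208]=25
or $t7, $t7, 5 → $t7=25|5=29
lw $t7, 0($t3) → $t7=M[208]=25
add $t7, $t7, 14 → $t7=25+14=39
add $t3, $t3, 4 → $t3=208+4=212
add $t6, $t6, 1 → $t6=4+1=5
cmp $t6, 6  (cmp 5,6)
bne L0: taken
lw $t7, 0($t3) → $t7=M[212]=11
or $t7, $t7, 4 → $t7=11|4=15
lw $t7, 0($t3) → $t7=M[212]=11
or $t7, $t7, 5 → $t7=11|5=15
lw $t7, 0($t3) → $t7=M[212]=11
add $t7, $t7, 14 → $t7=11+14=25
add $t3, $t3, 4 → $t3=212+4=216
add $t6, $t6, 1 → $t6=5+1=6
cmp $t6, 6  (cmp 6,6)
bne L0: not taken
add $t7, $t7, 13 → $t7=25+13=38
halt.
Total executed instructions: 45.

45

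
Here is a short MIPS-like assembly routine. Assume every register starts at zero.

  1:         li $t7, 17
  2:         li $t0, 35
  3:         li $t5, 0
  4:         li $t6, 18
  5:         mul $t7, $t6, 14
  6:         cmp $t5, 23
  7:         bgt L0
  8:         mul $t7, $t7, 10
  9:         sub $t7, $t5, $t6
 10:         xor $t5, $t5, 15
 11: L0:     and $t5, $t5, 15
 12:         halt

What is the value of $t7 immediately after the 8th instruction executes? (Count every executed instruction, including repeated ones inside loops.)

2520

after li $t7, 17: $t7=17
after li $t0, 35: $t0=35
after li $t5, 0: $t5=0
after li $t6, 18: $t6=18
after mul $t7, $t6, 14: $t7=18*14=252
cmp $t5, 23  (cmp 0,23)
bgt L0: not taken
after mul $t7, $t7, 10: $t7=252*10=2520
After step 8: $t7 = 2520.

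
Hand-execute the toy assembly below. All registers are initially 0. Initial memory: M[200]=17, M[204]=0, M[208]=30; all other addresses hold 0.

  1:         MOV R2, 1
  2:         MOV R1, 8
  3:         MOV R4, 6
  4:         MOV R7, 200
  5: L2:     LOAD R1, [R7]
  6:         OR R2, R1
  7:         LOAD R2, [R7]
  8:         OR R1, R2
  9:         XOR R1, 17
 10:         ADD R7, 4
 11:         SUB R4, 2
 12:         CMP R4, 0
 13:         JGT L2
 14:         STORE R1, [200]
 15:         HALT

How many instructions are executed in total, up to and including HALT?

33

after MOV R2, 1: R2=1
after MOV R1, 8: R1=8
after MOV R4, 6: R4=6
after MOV R7, 200: R7=200
after LOAD R1, [R7]: R1=M[200]=17
after OR R2, R1: R2=1|17=17
after LOAD R2, [R7]: R2=M[200]=17
after OR R1, R2: R1=17|17=17
after XOR R1, 17: R1=17^17=0
after ADD R7, 4: R7=200+4=204
after SUB R4, 2: R4=6-2=4
CMP R4, 0  (cmp 4,0)
JGT L2: taken
after LOAD R1, [R7]: R1=M[204]=0
after OR R2, R1: R2=17|0=17
after LOAD R2, [R7]: R2=M[204]=0
after OR R1, R2: R1=0|0=0
after XOR R1, 17: R1=0^17=17
after ADD R7, 4: R7=204+4=208
after SUB R4, 2: R4=4-2=2
CMP R4, 0  (cmp 2,0)
JGT L2: taken
after LOAD R1, [R7]: R1=M[208]=30
after OR R2, R1: R2=0|30=30
after LOAD R2, [R7]: R2=M[208]=30
after OR R1, R2: R1=30|30=30
after XOR R1, 17: R1=30^17=15
after ADD R7, 4: R7=208+4=212
after SUB R4, 2: R4=2-2=0
CMP R4, 0  (cmp 0,0)
JGT L2: not taken
STORE R1, [200] → M[200]=15
halt.
Total executed instructions: 33.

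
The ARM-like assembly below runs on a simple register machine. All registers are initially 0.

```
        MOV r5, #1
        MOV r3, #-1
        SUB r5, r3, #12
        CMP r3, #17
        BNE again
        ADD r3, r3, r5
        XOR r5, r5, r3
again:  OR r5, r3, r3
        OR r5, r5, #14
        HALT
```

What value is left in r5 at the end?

-1

r5=1
r3=-1
r5=(-1)-12=-13
CMP r3, #17  (cmp -1,17)
BNE again: taken
r5=(-1)|(-1)=-1
r5=(-1)|14=-1
halt.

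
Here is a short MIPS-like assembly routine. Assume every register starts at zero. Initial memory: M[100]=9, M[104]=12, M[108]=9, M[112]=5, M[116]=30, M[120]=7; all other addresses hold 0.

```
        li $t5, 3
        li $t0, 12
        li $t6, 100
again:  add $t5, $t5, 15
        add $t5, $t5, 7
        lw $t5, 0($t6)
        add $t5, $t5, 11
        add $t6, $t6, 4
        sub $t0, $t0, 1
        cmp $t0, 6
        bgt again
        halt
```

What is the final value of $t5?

li $t5, 3 → $t5=3
li $t0, 12 → $t0=12
li $t6, 100 → $t6=100
add $t5, $t5, 15 → $t5=3+15=18
add $t5, $t5, 7 → $t5=18+7=25
lw $t5, 0($t6) → $t5=M[100]=9
add $t5, $t5, 11 → $t5=9+11=20
add $t6, $t6, 4 → $t6=100+4=104
sub $t0, $t0, 1 → $t0=12-1=11
cmp $t0, 6  (cmp 11,6)
bgt again: taken
add $t5, $t5, 15 → $t5=20+15=35
add $t5, $t5, 7 → $t5=35+7=42
lw $t5, 0($t6) → $t5=M[104]=12
add $t5, $t5, 11 → $t5=12+11=23
add $t6, $t6, 4 → $t6=104+4=108
sub $t0, $t0, 1 → $t0=11-1=10
cmp $t0, 6  (cmp 10,6)
bgt again: taken
add $t5, $t5, 15 → $t5=23+15=38
add $t5, $t5, 7 → $t5=38+7=45
lw $t5, 0($t6) → $t5=M[108]=9
add $t5, $t5, 11 → $t5=9+11=20
add $t6, $t6, 4 → $t6=108+4=112
sub $t0, $t0, 1 → $t0=10-1=9
cmp $t0, 6  (cmp 9,6)
bgt again: taken
add $t5, $t5, 15 → $t5=20+15=35
add $t5, $t5, 7 → $t5=35+7=42
lw $t5, 0($t6) → $t5=M[112]=5
add $t5, $t5, 11 → $t5=5+11=16
add $t6, $t6, 4 → $t6=112+4=116
sub $t0, $t0, 1 → $t0=9-1=8
cmp $t0, 6  (cmp 8,6)
bgt again: taken
add $t5, $t5, 15 → $t5=16+15=31
add $t5, $t5, 7 → $t5=31+7=38
lw $t5, 0($t6) → $t5=M[116]=30
add $t5, $t5, 11 → $t5=30+11=41
add $t6, $t6, 4 → $t6=116+4=120
sub $t0, $t0, 1 → $t0=8-1=7
cmp $t0, 6  (cmp 7,6)
bgt again: taken
add $t5, $t5, 15 → $t5=41+15=56
add $t5, $t5, 7 → $t5=56+7=63
lw $t5, 0($t6) → $t5=M[120]=7
add $t5, $t5, 11 → $t5=7+11=18
add $t6, $t6, 4 → $t6=120+4=124
sub $t0, $t0, 1 → $t0=7-1=6
cmp $t0, 6  (cmp 6,6)
bgt again: not taken
halt.

18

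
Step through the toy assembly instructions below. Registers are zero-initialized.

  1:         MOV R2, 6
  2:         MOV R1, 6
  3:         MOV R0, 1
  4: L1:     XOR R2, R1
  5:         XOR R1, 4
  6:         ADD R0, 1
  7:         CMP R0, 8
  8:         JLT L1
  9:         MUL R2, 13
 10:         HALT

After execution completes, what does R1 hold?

2

after MOV R2, 6: R2=6
after MOV R1, 6: R1=6
after MOV R0, 1: R0=1
after XOR R2, R1: R2=6^6=0
after XOR R1, 4: R1=6^4=2
after ADD R0, 1: R0=1+1=2
CMP R0, 8  (cmp 2,8)
JLT L1: taken
after XOR R2, R1: R2=0^2=2
after XOR R1, 4: R1=2^4=6
after ADD R0, 1: R0=2+1=3
CMP R0, 8  (cmp 3,8)
JLT L1: taken
after XOR R2, R1: R2=2^6=4
after XOR R1, 4: R1=6^4=2
after ADD R0, 1: R0=3+1=4
CMP R0, 8  (cmp 4,8)
JLT L1: taken
after XOR R2, R1: R2=4^2=6
after XOR R1, 4: R1=2^4=6
after ADD R0, 1: R0=4+1=5
CMP R0, 8  (cmp 5,8)
JLT L1: taken
after XOR R2, R1: R2=6^6=0
after XOR R1, 4: R1=6^4=2
after ADD R0, 1: R0=5+1=6
CMP R0, 8  (cmp 6,8)
JLT L1: taken
after XOR R2, R1: R2=0^2=2
after XOR R1, 4: R1=2^4=6
after ADD R0, 1: R0=6+1=7
CMP R0, 8  (cmp 7,8)
JLT L1: taken
after XOR R2, R1: R2=2^6=4
after XOR R1, 4: R1=6^4=2
after ADD R0, 1: R0=7+1=8
CMP R0, 8  (cmp 8,8)
JLT L1: not taken
after MUL R2, 13: R2=4*13=52
halt.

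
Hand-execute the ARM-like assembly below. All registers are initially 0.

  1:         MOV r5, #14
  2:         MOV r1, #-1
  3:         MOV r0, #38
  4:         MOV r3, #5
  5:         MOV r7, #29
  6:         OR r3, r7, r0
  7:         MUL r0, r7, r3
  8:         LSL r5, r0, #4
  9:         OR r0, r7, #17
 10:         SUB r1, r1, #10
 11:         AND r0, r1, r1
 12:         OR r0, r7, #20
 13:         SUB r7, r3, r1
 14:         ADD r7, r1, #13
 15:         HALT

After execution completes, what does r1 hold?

r5=14
r1=-1
r0=38
r3=5
r7=29
r3=29|38=63
r0=29*63=1827
r5=1827<<4=29232
r0=29|17=29
r1=(-1)-10=-11
r0=(-11)&(-11)=-11
r0=29|20=29
r7=63-(-11)=74
r7=(-11)+13=2
halt.

-11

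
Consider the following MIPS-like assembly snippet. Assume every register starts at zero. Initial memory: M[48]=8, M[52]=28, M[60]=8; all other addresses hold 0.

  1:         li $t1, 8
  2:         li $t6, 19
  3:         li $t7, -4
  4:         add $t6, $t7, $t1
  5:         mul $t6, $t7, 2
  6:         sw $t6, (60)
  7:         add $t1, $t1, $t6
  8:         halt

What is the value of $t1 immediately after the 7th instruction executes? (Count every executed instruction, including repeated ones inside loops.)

0

$t1=8
$t6=19
$t7=-4
$t6=(-4)+8=4
$t6=(-4)*2=-8
sw $t6, (60) → M[60]=-8
$t1=8+(-8)=0
After step 7: $t1 = 0.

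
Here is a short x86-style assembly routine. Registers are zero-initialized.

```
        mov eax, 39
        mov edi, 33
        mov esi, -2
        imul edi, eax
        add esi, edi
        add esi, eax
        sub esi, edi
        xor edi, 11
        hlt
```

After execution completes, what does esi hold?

37

mov eax, 39 → eax=39
mov edi, 33 → edi=33
mov esi, -2 → esi=-2
imul edi, eax → edi=33*39=1287
add esi, edi → esi=(-2)+1287=1285
add esi, eax → esi=1285+39=1324
sub esi, edi → esi=1324-1287=37
xor edi, 11 → edi=1287^11=1292
halt.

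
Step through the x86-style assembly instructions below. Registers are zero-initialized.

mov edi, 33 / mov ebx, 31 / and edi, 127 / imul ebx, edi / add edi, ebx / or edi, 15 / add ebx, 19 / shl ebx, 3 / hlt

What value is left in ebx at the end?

8336

mov edi, 33 → edi=33
mov ebx, 31 → ebx=31
and edi, 127 → edi=33&127=33
imul ebx, edi → ebx=31*33=1023
add edi, ebx → edi=33+1023=1056
or edi, 15 → edi=1056|15=1071
add ebx, 19 → ebx=1023+19=1042
shl ebx, 3 → ebx=1042<<3=8336
halt.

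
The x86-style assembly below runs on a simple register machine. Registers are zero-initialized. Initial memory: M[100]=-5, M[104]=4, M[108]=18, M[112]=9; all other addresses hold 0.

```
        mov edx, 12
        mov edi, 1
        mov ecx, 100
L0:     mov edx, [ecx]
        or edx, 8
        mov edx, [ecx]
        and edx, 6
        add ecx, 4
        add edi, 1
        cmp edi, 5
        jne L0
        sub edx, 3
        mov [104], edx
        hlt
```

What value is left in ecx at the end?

after mov edx, 12: edx=12
after mov edi, 1: edi=1
after mov ecx, 100: ecx=100
after mov edx, [ecx]: edx=M[100]=-5
after or edx, 8: edx=(-5)|8=-5
after mov edx, [ecx]: edx=M[100]=-5
after and edx, 6: edx=(-5)&6=2
after add ecx, 4: ecx=100+4=104
after add edi, 1: edi=1+1=2
cmp edi, 5  (cmp 2,5)
jne L0: taken
after mov edx, [ecx]: edx=M[104]=4
after or edx, 8: edx=4|8=12
after mov edx, [ecx]: edx=M[104]=4
after and edx, 6: edx=4&6=4
after add ecx, 4: ecx=104+4=108
after add edi, 1: edi=2+1=3
cmp edi, 5  (cmp 3,5)
jne L0: taken
after mov edx, [ecx]: edx=M[108]=18
after or edx, 8: edx=18|8=26
after mov edx, [ecx]: edx=M[108]=18
after and edx, 6: edx=18&6=2
after add ecx, 4: ecx=108+4=112
after add edi, 1: edi=3+1=4
cmp edi, 5  (cmp 4,5)
jne L0: taken
after mov edx, [ecx]: edx=M[112]=9
after or edx, 8: edx=9|8=9
after mov edx, [ecx]: edx=M[112]=9
after and edx, 6: edx=9&6=0
after add ecx, 4: ecx=112+4=116
after add edi, 1: edi=4+1=5
cmp edi, 5  (cmp 5,5)
jne L0: not taken
after sub edx, 3: edx=0-3=-3
mov [104], edx → M[104]=-3
halt.

116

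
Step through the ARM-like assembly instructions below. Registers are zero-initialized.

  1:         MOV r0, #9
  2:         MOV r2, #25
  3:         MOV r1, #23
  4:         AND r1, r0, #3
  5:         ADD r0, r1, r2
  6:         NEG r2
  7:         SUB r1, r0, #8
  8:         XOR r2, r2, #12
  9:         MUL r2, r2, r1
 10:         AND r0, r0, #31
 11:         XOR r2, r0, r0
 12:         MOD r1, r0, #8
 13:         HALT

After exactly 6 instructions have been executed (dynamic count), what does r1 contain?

MOV r0, #9 → r0=9
MOV r2, #25 → r2=25
MOV r1, #23 → r1=23
AND r1, r0, #3 → r1=9&3=1
ADD r0, r1, r2 → r0=1+25=26
NEG r2 → r2=-(25)=-25
After step 6: r1 = 1.

1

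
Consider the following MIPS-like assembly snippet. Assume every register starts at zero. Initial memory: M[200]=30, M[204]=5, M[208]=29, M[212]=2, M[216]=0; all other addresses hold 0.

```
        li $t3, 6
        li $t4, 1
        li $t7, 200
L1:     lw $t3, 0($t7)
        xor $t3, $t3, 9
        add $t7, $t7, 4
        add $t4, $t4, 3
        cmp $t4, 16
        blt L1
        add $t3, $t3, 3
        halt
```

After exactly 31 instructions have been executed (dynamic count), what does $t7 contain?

220

$t3=6
$t4=1
$t7=200
$t3=M[200]=30
$t3=30^9=23
$t7=200+4=204
$t4=1+3=4
cmp $t4, 16  (cmp 4,16)
blt L1: taken
$t3=M[204]=5
$t3=5^9=12
$t7=204+4=208
$t4=4+3=7
cmp $t4, 16  (cmp 7,16)
blt L1: taken
$t3=M[208]=29
$t3=29^9=20
$t7=208+4=212
$t4=7+3=10
cmp $t4, 16  (cmp 10,16)
blt L1: taken
$t3=M[212]=2
$t3=2^9=11
$t7=212+4=216
$t4=10+3=13
cmp $t4, 16  (cmp 13,16)
blt L1: taken
$t3=M[216]=0
$t3=0^9=9
$t7=216+4=220
$t4=13+3=16
After step 31: $t7 = 220.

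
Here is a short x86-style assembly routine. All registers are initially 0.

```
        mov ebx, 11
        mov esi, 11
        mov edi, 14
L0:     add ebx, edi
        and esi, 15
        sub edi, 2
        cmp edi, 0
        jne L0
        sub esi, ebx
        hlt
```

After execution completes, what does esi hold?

mov ebx, 11 → ebx=11
mov esi, 11 → esi=11
mov edi, 14 → edi=14
add ebx, edi → ebx=11+14=25
and esi, 15 → esi=11&15=11
sub edi, 2 → edi=14-2=12
cmp edi, 0  (cmp 12,0)
jne L0: taken
add ebx, edi → ebx=25+12=37
and esi, 15 → esi=11&15=11
sub edi, 2 → edi=12-2=10
cmp edi, 0  (cmp 10,0)
jne L0: taken
add ebx, edi → ebx=37+10=47
and esi, 15 → esi=11&15=11
sub edi, 2 → edi=10-2=8
cmp edi, 0  (cmp 8,0)
jne L0: taken
add ebx, edi → ebx=47+8=55
and esi, 15 → esi=11&15=11
sub edi, 2 → edi=8-2=6
cmp edi, 0  (cmp 6,0)
jne L0: taken
add ebx, edi → ebx=55+6=61
and esi, 15 → esi=11&15=11
sub edi, 2 → edi=6-2=4
cmp edi, 0  (cmp 4,0)
jne L0: taken
add ebx, edi → ebx=61+4=65
and esi, 15 → esi=11&15=11
sub edi, 2 → edi=4-2=2
cmp edi, 0  (cmp 2,0)
jne L0: taken
add ebx, edi → ebx=65+2=67
and esi, 15 → esi=11&15=11
sub edi, 2 → edi=2-2=0
cmp edi, 0  (cmp 0,0)
jne L0: not taken
sub esi, ebx → esi=11-67=-56
halt.

-56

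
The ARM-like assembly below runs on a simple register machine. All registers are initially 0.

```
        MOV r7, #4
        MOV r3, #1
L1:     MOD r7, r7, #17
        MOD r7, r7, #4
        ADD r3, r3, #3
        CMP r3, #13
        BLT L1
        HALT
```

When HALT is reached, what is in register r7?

MOV r7, #4 → r7=4
MOV r3, #1 → r3=1
MOD r7, r7, #17 → r7=4%17=4
MOD r7, r7, #4 → r7=4%4=0
ADD r3, r3, #3 → r3=1+3=4
CMP r3, #13  (cmp 4,13)
BLT L1: taken
MOD r7, r7, #17 → r7=0%17=0
MOD r7, r7, #4 → r7=0%4=0
ADD r3, r3, #3 → r3=4+3=7
CMP r3, #13  (cmp 7,13)
BLT L1: taken
MOD r7, r7, #17 → r7=0%17=0
MOD r7, r7, #4 → r7=0%4=0
ADD r3, r3, #3 → r3=7+3=10
CMP r3, #13  (cmp 10,13)
BLT L1: taken
MOD r7, r7, #17 → r7=0%17=0
MOD r7, r7, #4 → r7=0%4=0
ADD r3, r3, #3 → r3=10+3=13
CMP r3, #13  (cmp 13,13)
BLT L1: not taken
halt.

0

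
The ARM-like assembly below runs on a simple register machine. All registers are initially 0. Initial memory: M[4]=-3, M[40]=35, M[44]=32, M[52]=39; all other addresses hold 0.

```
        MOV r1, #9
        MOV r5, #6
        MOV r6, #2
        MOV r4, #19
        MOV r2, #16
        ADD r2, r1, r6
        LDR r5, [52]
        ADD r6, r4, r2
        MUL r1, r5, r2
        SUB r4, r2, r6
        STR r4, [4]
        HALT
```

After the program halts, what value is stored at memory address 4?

-19

r1=9
r5=6
r6=2
r4=19
r2=16
r2=9+2=11
r5=M[52]=39
r6=19+11=30
r1=39*11=429
r4=11-30=-19
STR r4, [4] → M[4]=-19
halt.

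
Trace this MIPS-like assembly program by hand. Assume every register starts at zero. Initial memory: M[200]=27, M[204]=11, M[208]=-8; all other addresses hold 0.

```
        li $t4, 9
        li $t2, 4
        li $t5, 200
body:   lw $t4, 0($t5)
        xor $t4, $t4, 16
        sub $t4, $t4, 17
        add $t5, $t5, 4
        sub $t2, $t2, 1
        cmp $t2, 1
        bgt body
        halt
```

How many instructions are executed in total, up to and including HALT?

25

after li $t4, 9: $t4=9
after li $t2, 4: $t2=4
after li $t5, 200: $t5=200
after lw $t4, 0($t5): $t4=M[200]=27
after xor $t4, $t4, 16: $t4=27^16=11
after sub $t4, $t4, 17: $t4=11-17=-6
after add $t5, $t5, 4: $t5=200+4=204
after sub $t2, $t2, 1: $t2=4-1=3
cmp $t2, 1  (cmp 3,1)
bgt body: taken
after lw $t4, 0($t5): $t4=M[204]=11
after xor $t4, $t4, 16: $t4=11^16=27
after sub $t4, $t4, 17: $t4=27-17=10
after add $t5, $t5, 4: $t5=204+4=208
after sub $t2, $t2, 1: $t2=3-1=2
cmp $t2, 1  (cmp 2,1)
bgt body: taken
after lw $t4, 0($t5): $t4=M[208]=-8
after xor $t4, $t4, 16: $t4=(-8)^16=-24
after sub $t4, $t4, 17: $t4=(-24)-17=-41
after add $t5, $t5, 4: $t5=208+4=212
after sub $t2, $t2, 1: $t2=2-1=1
cmp $t2, 1  (cmp 1,1)
bgt body: not taken
halt.
Total executed instructions: 25.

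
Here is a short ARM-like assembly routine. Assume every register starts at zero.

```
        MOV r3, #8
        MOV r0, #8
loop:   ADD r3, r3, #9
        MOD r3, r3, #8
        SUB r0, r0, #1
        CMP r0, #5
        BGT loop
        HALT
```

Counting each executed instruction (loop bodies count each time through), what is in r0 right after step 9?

7

after MOV r3, #8: r3=8
after MOV r0, #8: r0=8
after ADD r3, r3, #9: r3=8+9=17
after MOD r3, r3, #8: r3=17%8=1
after SUB r0, r0, #1: r0=8-1=7
CMP r0, #5  (cmp 7,5)
BGT loop: taken
after ADD r3, r3, #9: r3=1+9=10
after MOD r3, r3, #8: r3=10%8=2
After step 9: r0 = 7.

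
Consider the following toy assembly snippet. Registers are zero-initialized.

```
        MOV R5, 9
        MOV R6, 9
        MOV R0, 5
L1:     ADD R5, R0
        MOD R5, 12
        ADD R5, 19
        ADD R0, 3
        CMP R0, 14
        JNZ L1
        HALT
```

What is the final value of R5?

30

after MOV R5, 9: R5=9
after MOV R6, 9: R6=9
after MOV R0, 5: R0=5
after ADD R5, R0: R5=9+5=14
after MOD R5, 12: R5=14%12=2
after ADD R5, 19: R5=2+19=21
after ADD R0, 3: R0=5+3=8
CMP R0, 14  (cmp 8,14)
JNZ L1: taken
after ADD R5, R0: R5=21+8=29
after MOD R5, 12: R5=29%12=5
after ADD R5, 19: R5=5+19=24
after ADD R0, 3: R0=8+3=11
CMP R0, 14  (cmp 11,14)
JNZ L1: taken
after ADD R5, R0: R5=24+11=35
after MOD R5, 12: R5=35%12=11
after ADD R5, 19: R5=11+19=30
after ADD R0, 3: R0=11+3=14
CMP R0, 14  (cmp 14,14)
JNZ L1: not taken
halt.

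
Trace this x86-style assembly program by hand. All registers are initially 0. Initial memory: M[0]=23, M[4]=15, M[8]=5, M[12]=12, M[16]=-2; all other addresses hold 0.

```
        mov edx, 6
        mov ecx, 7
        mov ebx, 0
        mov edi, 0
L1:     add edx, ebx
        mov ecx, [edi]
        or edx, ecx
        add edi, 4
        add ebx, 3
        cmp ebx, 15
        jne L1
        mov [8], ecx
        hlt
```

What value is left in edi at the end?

20

after mov edx, 6: edx=6
after mov ecx, 7: ecx=7
after mov ebx, 0: ebx=0
after mov edi, 0: edi=0
after add edx, ebx: edx=6+0=6
after mov ecx, [edi]: ecx=M[0]=23
after or edx, ecx: edx=6|23=23
after add edi, 4: edi=0+4=4
after add ebx, 3: ebx=0+3=3
cmp ebx, 15  (cmp 3,15)
jne L1: taken
after add edx, ebx: edx=23+3=26
after mov ecx, [edi]: ecx=M[4]=15
after or edx, ecx: edx=26|15=31
after add edi, 4: edi=4+4=8
after add ebx, 3: ebx=3+3=6
cmp ebx, 15  (cmp 6,15)
jne L1: taken
after add edx, ebx: edx=31+6=37
after mov ecx, [edi]: ecx=M[8]=5
after or edx, ecx: edx=37|5=37
after add edi, 4: edi=8+4=12
after add ebx, 3: ebx=6+3=9
cmp ebx, 15  (cmp 9,15)
jne L1: taken
after add edx, ebx: edx=37+9=46
after mov ecx, [edi]: ecx=M[12]=12
after or edx, ecx: edx=46|12=46
after add edi, 4: edi=12+4=16
after add ebx, 3: ebx=9+3=12
cmp ebx, 15  (cmp 12,15)
jne L1: taken
after add edx, ebx: edx=46+12=58
after mov ecx, [edi]: ecx=M[16]=-2
after or edx, ecx: edx=58|(-2)=-2
after add edi, 4: edi=16+4=20
after add ebx, 3: ebx=12+3=15
cmp ebx, 15  (cmp 15,15)
jne L1: not taken
mov [8], ecx → M[8]=-2
halt.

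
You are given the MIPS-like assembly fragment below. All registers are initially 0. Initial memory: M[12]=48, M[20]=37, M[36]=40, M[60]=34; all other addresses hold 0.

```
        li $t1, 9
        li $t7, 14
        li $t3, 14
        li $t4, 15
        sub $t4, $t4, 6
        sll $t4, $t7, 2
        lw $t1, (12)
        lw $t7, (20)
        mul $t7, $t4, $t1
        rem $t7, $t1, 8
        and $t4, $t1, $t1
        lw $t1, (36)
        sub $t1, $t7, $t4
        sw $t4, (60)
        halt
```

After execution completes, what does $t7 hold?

0

$t1=9
$t7=14
$t3=14
$t4=15
$t4=15-6=9
$t4=14<<2=56
$t1=M[12]=48
$t7=M[20]=37
$t7=56*48=2688
$t7=48%8=0
$t4=48&48=48
$t1=M[36]=40
$t1=0-48=-48
sw $t4, (60) → M[60]=48
halt.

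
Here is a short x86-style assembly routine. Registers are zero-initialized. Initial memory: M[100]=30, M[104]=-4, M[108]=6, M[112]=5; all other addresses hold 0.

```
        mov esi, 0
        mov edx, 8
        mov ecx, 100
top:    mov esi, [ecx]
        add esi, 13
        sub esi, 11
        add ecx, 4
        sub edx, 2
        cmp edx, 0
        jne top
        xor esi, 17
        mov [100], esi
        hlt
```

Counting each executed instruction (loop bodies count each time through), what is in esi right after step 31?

esi=0
edx=8
ecx=100
esi=M[100]=30
esi=30+13=43
esi=43-11=32
ecx=100+4=104
edx=8-2=6
cmp edx, 0  (cmp 6,0)
jne top: taken
esi=M[104]=-4
esi=(-4)+13=9
esi=9-11=-2
ecx=104+4=108
edx=6-2=4
cmp edx, 0  (cmp 4,0)
jne top: taken
esi=M[108]=6
esi=6+13=19
esi=19-11=8
ecx=108+4=112
edx=4-2=2
cmp edx, 0  (cmp 2,0)
jne top: taken
esi=M[112]=5
esi=5+13=18
esi=18-11=7
ecx=112+4=116
edx=2-2=0
cmp edx, 0  (cmp 0,0)
jne top: not taken
After step 31: esi = 7.

7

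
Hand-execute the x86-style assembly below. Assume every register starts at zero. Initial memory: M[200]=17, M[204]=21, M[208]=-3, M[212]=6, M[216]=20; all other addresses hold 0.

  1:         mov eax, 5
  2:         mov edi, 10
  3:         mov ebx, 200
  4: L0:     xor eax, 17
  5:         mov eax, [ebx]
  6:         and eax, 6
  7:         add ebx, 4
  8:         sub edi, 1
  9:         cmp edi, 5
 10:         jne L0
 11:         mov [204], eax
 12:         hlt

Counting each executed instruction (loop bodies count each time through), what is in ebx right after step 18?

208

eax=5
edi=10
ebx=200
eax=5^17=20
eax=M[200]=17
eax=17&6=0
ebx=200+4=204
edi=10-1=9
cmp edi, 5  (cmp 9,5)
jne L0: taken
eax=0^17=17
eax=M[204]=21
eax=21&6=4
ebx=204+4=208
edi=9-1=8
cmp edi, 5  (cmp 8,5)
jne L0: taken
eax=4^17=21
After step 18: ebx = 208.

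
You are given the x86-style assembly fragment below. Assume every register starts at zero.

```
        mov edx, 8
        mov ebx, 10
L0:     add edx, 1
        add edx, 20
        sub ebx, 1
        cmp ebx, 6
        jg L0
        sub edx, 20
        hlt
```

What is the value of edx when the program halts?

after mov edx, 8: edx=8
after mov ebx, 10: ebx=10
after add edx, 1: edx=8+1=9
after add edx, 20: edx=9+20=29
after sub ebx, 1: ebx=10-1=9
cmp ebx, 6  (cmp 9,6)
jg L0: taken
after add edx, 1: edx=29+1=30
after add edx, 20: edx=30+20=50
after sub ebx, 1: ebx=9-1=8
cmp ebx, 6  (cmp 8,6)
jg L0: taken
after add edx, 1: edx=50+1=51
after add edx, 20: edx=51+20=71
after sub ebx, 1: ebx=8-1=7
cmp ebx, 6  (cmp 7,6)
jg L0: taken
after add edx, 1: edx=71+1=72
after add edx, 20: edx=72+20=92
after sub ebx, 1: ebx=7-1=6
cmp ebx, 6  (cmp 6,6)
jg L0: not taken
after sub edx, 20: edx=92-20=72
halt.

72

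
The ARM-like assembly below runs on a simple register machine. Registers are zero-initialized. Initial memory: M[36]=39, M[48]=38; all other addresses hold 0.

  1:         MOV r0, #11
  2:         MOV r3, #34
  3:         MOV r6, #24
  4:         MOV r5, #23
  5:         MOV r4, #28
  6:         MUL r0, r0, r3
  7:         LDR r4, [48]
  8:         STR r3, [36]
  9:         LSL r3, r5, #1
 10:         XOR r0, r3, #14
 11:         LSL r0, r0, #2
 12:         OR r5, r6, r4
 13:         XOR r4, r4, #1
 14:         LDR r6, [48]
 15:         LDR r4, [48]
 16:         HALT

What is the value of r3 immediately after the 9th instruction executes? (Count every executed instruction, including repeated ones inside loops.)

r0=11
r3=34
r6=24
r5=23
r4=28
r0=11*34=374
r4=M[48]=38
STR r3, [36] → M[36]=34
r3=23<<1=46
After step 9: r3 = 46.

46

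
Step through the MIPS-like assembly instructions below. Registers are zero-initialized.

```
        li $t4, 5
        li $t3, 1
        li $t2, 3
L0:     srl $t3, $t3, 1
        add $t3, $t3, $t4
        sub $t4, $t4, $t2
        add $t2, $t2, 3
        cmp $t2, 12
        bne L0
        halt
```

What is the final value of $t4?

-13

after li $t4, 5: $t4=5
after li $t3, 1: $t3=1
after li $t2, 3: $t2=3
after srl $t3, $t3, 1: $t3=1>>1=0
after add $t3, $t3, $t4: $t3=0+5=5
after sub $t4, $t4, $t2: $t4=5-3=2
after add $t2, $t2, 3: $t2=3+3=6
cmp $t2, 12  (cmp 6,12)
bne L0: taken
after srl $t3, $t3, 1: $t3=5>>1=2
after add $t3, $t3, $t4: $t3=2+2=4
after sub $t4, $t4, $t2: $t4=2-6=-4
after add $t2, $t2, 3: $t2=6+3=9
cmp $t2, 12  (cmp 9,12)
bne L0: taken
after srl $t3, $t3, 1: $t3=4>>1=2
after add $t3, $t3, $t4: $t3=2+(-4)=-2
after sub $t4, $t4, $t2: $t4=(-4)-9=-13
after add $t2, $t2, 3: $t2=9+3=12
cmp $t2, 12  (cmp 12,12)
bne L0: not taken
halt.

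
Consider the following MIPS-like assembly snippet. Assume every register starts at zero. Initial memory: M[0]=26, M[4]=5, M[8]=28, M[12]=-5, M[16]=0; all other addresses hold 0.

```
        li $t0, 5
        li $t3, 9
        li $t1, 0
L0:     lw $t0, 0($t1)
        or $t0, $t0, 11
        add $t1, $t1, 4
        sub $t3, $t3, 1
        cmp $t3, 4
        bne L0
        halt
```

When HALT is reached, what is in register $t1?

$t0=5
$t3=9
$t1=0
$t0=M[0]=26
$t0=26|11=27
$t1=0+4=4
$t3=9-1=8
cmp $t3, 4  (cmp 8,4)
bne L0: taken
$t0=M[4]=5
$t0=5|11=15
$t1=4+4=8
$t3=8-1=7
cmp $t3, 4  (cmp 7,4)
bne L0: taken
$t0=M[8]=28
$t0=28|11=31
$t1=8+4=12
$t3=7-1=6
cmp $t3, 4  (cmp 6,4)
bne L0: taken
$t0=M[12]=-5
$t0=(-5)|11=-5
$t1=12+4=16
$t3=6-1=5
cmp $t3, 4  (cmp 5,4)
bne L0: taken
$t0=M[16]=0
$t0=0|11=11
$t1=16+4=20
$t3=5-1=4
cmp $t3, 4  (cmp 4,4)
bne L0: not taken
halt.

20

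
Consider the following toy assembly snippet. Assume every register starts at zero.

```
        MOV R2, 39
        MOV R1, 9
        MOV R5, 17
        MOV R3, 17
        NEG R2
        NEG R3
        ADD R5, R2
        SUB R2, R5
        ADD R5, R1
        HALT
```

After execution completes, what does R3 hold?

after MOV R2, 39: R2=39
after MOV R1, 9: R1=9
after MOV R5, 17: R5=17
after MOV R3, 17: R3=17
after NEG R2: R2=-(39)=-39
after NEG R3: R3=-(17)=-17
after ADD R5, R2: R5=17+(-39)=-22
after SUB R2, R5: R2=(-39)-(-22)=-17
after ADD R5, R1: R5=(-22)+9=-13
halt.

-17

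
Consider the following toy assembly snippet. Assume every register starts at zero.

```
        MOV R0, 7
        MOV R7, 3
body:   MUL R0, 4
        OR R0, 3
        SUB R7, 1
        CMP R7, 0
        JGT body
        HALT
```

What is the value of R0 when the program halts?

511

R0=7
R7=3
R0=7*4=28
R0=28|3=31
R7=3-1=2
CMP R7, 0  (cmp 2,0)
JGT body: taken
R0=31*4=124
R0=124|3=127
R7=2-1=1
CMP R7, 0  (cmp 1,0)
JGT body: taken
R0=127*4=508
R0=508|3=511
R7=1-1=0
CMP R7, 0  (cmp 0,0)
JGT body: not taken
halt.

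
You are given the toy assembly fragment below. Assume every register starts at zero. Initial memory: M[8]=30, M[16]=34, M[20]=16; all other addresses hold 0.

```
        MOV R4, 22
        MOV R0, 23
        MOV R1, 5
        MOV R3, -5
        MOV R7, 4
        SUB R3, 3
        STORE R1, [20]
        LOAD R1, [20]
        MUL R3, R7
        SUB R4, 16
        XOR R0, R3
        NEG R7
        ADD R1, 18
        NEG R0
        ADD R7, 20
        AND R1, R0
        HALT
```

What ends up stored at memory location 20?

R4=22
R0=23
R1=5
R3=-5
R7=4
R3=(-5)-3=-8
STORE R1, [20] → M[20]=5
R1=M[20]=5
R3=(-8)*4=-32
R4=22-16=6
R0=23^(-32)=-9
R7=-(4)=-4
R1=5+18=23
R0=-(-9)=9
R7=(-4)+20=16
R1=23&9=1
halt.

5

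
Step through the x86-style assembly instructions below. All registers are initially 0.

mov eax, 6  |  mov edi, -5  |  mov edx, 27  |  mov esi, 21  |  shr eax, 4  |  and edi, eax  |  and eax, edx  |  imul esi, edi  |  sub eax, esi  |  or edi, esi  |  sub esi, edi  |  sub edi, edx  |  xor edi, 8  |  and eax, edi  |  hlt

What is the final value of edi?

-19

eax=6
edi=-5
edx=27
esi=21
eax=6>>4=0
edi=(-5)&0=0
eax=0&27=0
esi=21*0=0
eax=0-0=0
edi=0|0=0
esi=0-0=0
edi=0-27=-27
edi=(-27)^8=-19
eax=0&(-19)=0
halt.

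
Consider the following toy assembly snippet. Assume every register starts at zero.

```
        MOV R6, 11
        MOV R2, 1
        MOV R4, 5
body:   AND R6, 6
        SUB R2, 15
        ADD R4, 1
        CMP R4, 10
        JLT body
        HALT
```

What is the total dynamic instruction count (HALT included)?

29

after MOV R6, 11: R6=11
after MOV R2, 1: R2=1
after MOV R4, 5: R4=5
after AND R6, 6: R6=11&6=2
after SUB R2, 15: R2=1-15=-14
after ADD R4, 1: R4=5+1=6
CMP R4, 10  (cmp 6,10)
JLT body: taken
after AND R6, 6: R6=2&6=2
after SUB R2, 15: R2=(-14)-15=-29
after ADD R4, 1: R4=6+1=7
CMP R4, 10  (cmp 7,10)
JLT body: taken
after AND R6, 6: R6=2&6=2
after SUB R2, 15: R2=(-29)-15=-44
after ADD R4, 1: R4=7+1=8
CMP R4, 10  (cmp 8,10)
JLT body: taken
after AND R6, 6: R6=2&6=2
after SUB R2, 15: R2=(-44)-15=-59
after ADD R4, 1: R4=8+1=9
CMP R4, 10  (cmp 9,10)
JLT body: taken
after AND R6, 6: R6=2&6=2
after SUB R2, 15: R2=(-59)-15=-74
after ADD R4, 1: R4=9+1=10
CMP R4, 10  (cmp 10,10)
JLT body: not taken
halt.
Total executed instructions: 29.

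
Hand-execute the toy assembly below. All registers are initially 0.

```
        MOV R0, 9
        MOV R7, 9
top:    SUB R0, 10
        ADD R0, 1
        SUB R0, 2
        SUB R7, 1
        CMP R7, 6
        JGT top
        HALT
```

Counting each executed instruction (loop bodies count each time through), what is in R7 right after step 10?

8

MOV R0, 9 → R0=9
MOV R7, 9 → R7=9
SUB R0, 10 → R0=9-10=-1
ADD R0, 1 → R0=(-1)+1=0
SUB R0, 2 → R0=0-2=-2
SUB R7, 1 → R7=9-1=8
CMP R7, 6  (cmp 8,6)
JGT top: taken
SUB R0, 10 → R0=(-2)-10=-12
ADD R0, 1 → R0=(-12)+1=-11
After step 10: R7 = 8.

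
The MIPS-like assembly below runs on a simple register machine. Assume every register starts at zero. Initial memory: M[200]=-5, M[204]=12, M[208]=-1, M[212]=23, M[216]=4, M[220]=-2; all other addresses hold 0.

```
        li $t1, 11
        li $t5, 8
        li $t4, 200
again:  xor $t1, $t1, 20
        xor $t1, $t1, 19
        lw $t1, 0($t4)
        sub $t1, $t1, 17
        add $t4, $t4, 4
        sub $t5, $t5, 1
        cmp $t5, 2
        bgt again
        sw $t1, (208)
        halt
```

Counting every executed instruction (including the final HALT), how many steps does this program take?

$t1=11
$t5=8
$t4=200
$t1=11^20=31
$t1=31^19=12
$t1=M[200]=-5
$t1=(-5)-17=-22
$t4=200+4=204
$t5=8-1=7
cmp $t5, 2  (cmp 7,2)
bgt again: taken
$t1=(-22)^20=-2
$t1=(-2)^19=-19
$t1=M[204]=12
$t1=12-17=-5
$t4=204+4=208
$t5=7-1=6
cmp $t5, 2  (cmp 6,2)
bgt again: taken
$t1=(-5)^20=-17
$t1=(-17)^19=-4
$t1=M[208]=-1
$t1=(-1)-17=-18
$t4=208+4=212
$t5=6-1=5
cmp $t5, 2  (cmp 5,2)
bgt again: taken
$t1=(-18)^20=-6
$t1=(-6)^19=-23
$t1=M[212]=23
$t1=23-17=6
$t4=212+4=216
$t5=5-1=4
cmp $t5, 2  (cmp 4,2)
bgt again: taken
$t1=6^20=18
$t1=18^19=1
$t1=M[216]=4
$t1=4-17=-13
$t4=216+4=220
$t5=4-1=3
cmp $t5, 2  (cmp 3,2)
bgt again: taken
$t1=(-13)^20=-25
$t1=(-25)^19=-12
$t1=M[220]=-2
$t1=(-2)-17=-19
$t4=220+4=224
$t5=3-1=2
cmp $t5, 2  (cmp 2,2)
bgt again: not taken
sw $t1, (208) → M[208]=-19
halt.
Total executed instructions: 53.

53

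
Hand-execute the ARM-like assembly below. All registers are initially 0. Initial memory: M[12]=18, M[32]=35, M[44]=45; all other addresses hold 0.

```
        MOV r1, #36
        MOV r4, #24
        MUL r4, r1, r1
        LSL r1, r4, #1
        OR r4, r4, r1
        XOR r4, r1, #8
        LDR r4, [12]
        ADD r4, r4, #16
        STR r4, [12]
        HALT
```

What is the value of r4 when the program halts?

34

after MOV r1, #36: r1=36
after MOV r4, #24: r4=24
after MUL r4, r1, r1: r4=36*36=1296
after LSL r1, r4, #1: r1=1296<<1=2592
after OR r4, r4, r1: r4=1296|2592=3888
after XOR r4, r1, #8: r4=2592^8=2600
after LDR r4, [12]: r4=M[12]=18
after ADD r4, r4, #16: r4=18+16=34
STR r4, [12] → M[12]=34
halt.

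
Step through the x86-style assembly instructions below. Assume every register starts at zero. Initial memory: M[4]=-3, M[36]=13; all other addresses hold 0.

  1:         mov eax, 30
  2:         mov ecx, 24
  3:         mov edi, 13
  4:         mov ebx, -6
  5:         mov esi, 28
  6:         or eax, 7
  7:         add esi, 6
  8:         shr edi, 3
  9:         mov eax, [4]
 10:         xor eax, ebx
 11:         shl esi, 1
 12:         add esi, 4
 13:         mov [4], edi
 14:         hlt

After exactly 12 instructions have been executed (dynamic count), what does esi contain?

after mov eax, 30: eax=30
after mov ecx, 24: ecx=24
after mov edi, 13: edi=13
after mov ebx, -6: ebx=-6
after mov esi, 28: esi=28
after or eax, 7: eax=30|7=31
after add esi, 6: esi=28+6=34
after shr edi, 3: edi=13>>3=1
after mov eax, [4]: eax=M[4]=-3
after xor eax, ebx: eax=(-3)^(-6)=7
after shl esi, 1: esi=34<<1=68
after add esi, 4: esi=68+4=72
After step 12: esi = 72.

72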